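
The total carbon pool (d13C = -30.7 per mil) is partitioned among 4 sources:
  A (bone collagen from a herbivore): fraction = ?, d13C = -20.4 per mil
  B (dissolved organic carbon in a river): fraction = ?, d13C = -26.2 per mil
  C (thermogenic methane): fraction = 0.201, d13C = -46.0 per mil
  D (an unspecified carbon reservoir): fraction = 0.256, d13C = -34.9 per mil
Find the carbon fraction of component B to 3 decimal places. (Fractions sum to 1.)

Let f_B and f_A be the unknown fractions; fractions sum to 1 so f_B + f_A = 0.543.
Mass balance: Σ fᵢ·δᵢ = δ_bulk ⇒ f_B·(-26.2) + f_A·(-20.4) = -30.7 − (-18.180) = -12.520
Substitute f_A = 0.543 − f_B:
f_B·(-26.2 − -20.4) = -12.520 − 0.543×(-20.4) = -1.442
f_B = -1.442 / -5.8 = 0.2487

0.249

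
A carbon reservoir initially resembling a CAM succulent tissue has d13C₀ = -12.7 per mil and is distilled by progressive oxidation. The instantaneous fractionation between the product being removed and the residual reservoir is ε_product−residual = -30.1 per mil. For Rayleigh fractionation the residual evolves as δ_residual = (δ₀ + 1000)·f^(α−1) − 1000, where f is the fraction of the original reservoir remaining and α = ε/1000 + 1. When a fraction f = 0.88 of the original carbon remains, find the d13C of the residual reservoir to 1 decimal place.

-8.9 per mil

Rayleigh residual: δ_res = (δ₀ + 1000)·f^(α−1) − 1000
α = ε/1000 + 1 = 0.96990, so α − 1 = -0.03010
f^(α−1) = 0.88^(-0.03010) = 1.003855
δ_res = (-12.7 + 1000) × 1.003855 − 1000 = 991.106 − 1000 = -8.89 per mil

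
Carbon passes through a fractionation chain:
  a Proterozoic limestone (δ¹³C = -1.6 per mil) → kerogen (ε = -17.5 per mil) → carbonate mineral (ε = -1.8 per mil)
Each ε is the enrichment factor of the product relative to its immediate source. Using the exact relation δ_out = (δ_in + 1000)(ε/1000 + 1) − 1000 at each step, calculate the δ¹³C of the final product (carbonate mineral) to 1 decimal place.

-20.8 per mil

step 1: δ = (-1.60 + 1000)·(-17.5/1000 + 1) − 1000 = -19.07 per mil
step 2: δ = (-19.07 + 1000)·(-1.8/1000 + 1) − 1000 = -20.84 per mil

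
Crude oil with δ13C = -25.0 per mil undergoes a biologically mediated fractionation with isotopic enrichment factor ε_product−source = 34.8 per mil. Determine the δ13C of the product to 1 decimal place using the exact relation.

8.9 per mil

To first order, δ_product ≈ δ_source + ε = 9.8 per mil.
Exactly, δ_product = (δ_source + 1000)·(ε/1000 + 1) − 1000.
δ_product = (-25.0 + 1000) × (34.8/1000 + 1) − 1000
δ_product = 8.93 per mil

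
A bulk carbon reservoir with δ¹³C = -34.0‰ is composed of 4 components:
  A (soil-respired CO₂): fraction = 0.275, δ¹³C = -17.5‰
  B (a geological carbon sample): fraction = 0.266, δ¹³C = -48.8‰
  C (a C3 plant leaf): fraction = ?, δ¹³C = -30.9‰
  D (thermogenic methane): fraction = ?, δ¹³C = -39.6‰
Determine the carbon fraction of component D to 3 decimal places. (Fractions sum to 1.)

Let f_D and f_C be the unknown fractions; fractions sum to 1 so f_D + f_C = 0.459.
Mass balance: Σ fᵢ·δᵢ = δ_bulk ⇒ f_D·(-39.6) + f_C·(-30.9) = -34.0 − (-17.793) = -16.207
Substitute f_C = 0.459 − f_D:
f_D·(-39.6 − -30.9) = -16.207 − 0.459×(-30.9) = -2.024
f_D = -2.024 / -8.7 = 0.2326

0.233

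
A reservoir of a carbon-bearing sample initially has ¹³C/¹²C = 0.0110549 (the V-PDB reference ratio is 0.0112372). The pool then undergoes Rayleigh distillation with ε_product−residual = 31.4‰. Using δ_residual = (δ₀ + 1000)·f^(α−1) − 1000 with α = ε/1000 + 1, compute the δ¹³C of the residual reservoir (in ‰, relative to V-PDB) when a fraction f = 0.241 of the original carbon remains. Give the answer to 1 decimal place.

-59.2‰

δ₀ = (0.0110549/0.0112372 − 1)×1000 = (0.983777 − 1)×1000 = -16.223‰
α − 1 = ε/1000 = 0.0314
f^(α−1) = 0.241^(0.0314) = 0.956303
δ_res = (-16.223 + 1000) × 0.956303 − 1000 = 940.789 − 1000 = -59.21‰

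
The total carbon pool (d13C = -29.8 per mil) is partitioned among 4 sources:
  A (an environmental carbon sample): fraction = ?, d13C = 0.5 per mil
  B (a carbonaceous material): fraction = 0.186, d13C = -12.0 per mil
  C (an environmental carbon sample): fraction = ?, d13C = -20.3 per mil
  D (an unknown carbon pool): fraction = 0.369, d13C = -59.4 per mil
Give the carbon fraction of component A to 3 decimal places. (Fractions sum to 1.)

0.163

Let f_A and f_C be the unknown fractions; fractions sum to 1 so f_A + f_C = 0.445.
Mass balance: Σ fᵢ·δᵢ = δ_bulk ⇒ f_A·(0.5) + f_C·(-20.3) = -29.8 − (-24.151) = -5.649
Substitute f_C = 0.445 − f_A:
f_A·(0.5 − -20.3) = -5.649 − 0.445×(-20.3) = 3.384
f_A = 3.384 / 20.8 = 0.1627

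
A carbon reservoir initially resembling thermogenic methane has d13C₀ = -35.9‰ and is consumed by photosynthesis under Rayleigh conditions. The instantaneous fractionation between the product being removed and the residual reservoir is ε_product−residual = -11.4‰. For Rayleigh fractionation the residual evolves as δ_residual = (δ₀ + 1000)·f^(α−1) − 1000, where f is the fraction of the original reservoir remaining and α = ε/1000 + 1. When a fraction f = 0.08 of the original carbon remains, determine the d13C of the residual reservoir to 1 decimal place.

Rayleigh residual: δ_res = (δ₀ + 1000)·f^(α−1) − 1000
α = ε/1000 + 1 = 0.98860, so α − 1 = -0.01140
f^(α−1) = 0.08^(-0.01140) = 1.029212
δ_res = (-35.9 + 1000) × 1.029212 − 1000 = 992.263 − 1000 = -7.74‰

-7.7‰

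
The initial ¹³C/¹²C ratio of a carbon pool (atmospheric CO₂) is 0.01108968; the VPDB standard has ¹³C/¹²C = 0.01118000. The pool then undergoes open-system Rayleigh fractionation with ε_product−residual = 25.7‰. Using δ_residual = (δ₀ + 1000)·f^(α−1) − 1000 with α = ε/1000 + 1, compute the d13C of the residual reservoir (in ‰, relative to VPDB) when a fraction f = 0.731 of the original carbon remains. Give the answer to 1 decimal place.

-16.0‰

δ₀ = (0.01108968/0.01118000 − 1)×1000 = (0.991921 − 1)×1000 = -8.079‰
α − 1 = ε/1000 = 0.0257
f^(α−1) = 0.731^(0.0257) = 0.991979
δ_res = (-8.079 + 1000) × 0.991979 − 1000 = 983.966 − 1000 = -16.03‰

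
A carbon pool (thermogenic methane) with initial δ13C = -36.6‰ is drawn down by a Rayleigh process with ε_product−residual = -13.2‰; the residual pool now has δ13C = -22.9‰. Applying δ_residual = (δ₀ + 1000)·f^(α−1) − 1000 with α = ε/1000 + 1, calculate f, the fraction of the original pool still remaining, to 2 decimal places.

α − 1 = ε/1000 = -0.0132
(δ_res + 1000)/(δ₀ + 1000) = (-22.9 + 1000)/(-36.6 + 1000) = 977.1/963.4 = 1.014220
f = 1.014220^(1/-0.0132) = exp(ln(1.014220)/-0.0132) = exp(0.01412/-0.0132)
f = exp(-1.0697) = 0.3431

0.34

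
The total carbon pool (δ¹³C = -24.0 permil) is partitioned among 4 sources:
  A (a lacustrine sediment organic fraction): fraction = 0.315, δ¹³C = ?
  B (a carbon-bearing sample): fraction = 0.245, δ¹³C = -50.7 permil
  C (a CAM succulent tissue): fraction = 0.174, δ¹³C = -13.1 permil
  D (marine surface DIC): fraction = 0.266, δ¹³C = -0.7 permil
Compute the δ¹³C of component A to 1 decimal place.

Isotope mass balance: δ_bulk = Σ fᵢ·δᵢ.
-24.0 = 0.315×δ_A + 0.245×(-50.7) + 0.174×(-13.1) + 0.266×(-0.7)
0.315·δ_A = -24.0 − (-14.887) = -9.113
δ_A = -9.113 / 0.315 = -28.93 permil

-28.9 permil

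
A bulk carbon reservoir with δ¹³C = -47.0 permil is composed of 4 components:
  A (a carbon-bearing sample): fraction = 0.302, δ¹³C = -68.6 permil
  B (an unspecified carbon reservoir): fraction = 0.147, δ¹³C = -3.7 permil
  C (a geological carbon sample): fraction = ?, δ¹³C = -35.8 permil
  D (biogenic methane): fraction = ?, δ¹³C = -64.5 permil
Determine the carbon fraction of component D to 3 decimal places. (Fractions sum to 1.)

0.210

Let f_D and f_C be the unknown fractions; fractions sum to 1 so f_D + f_C = 0.551.
Mass balance: Σ fᵢ·δᵢ = δ_bulk ⇒ f_D·(-64.5) + f_C·(-35.8) = -47.0 − (-21.261) = -25.739
Substitute f_C = 0.551 − f_D:
f_D·(-64.5 − -35.8) = -25.739 − 0.551×(-35.8) = -6.013
f_D = -6.013 / -28.7 = 0.2095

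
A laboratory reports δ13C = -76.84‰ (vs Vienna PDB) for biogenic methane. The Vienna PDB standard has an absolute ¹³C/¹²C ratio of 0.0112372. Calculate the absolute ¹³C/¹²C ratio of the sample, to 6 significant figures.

R_sample = R_standard × (δ13C/1000 + 1)
R_sample = 0.0112372 × (-76.84/1000 + 1) = 0.0112372 × 0.923160
R_sample = 0.0103737

0.0103737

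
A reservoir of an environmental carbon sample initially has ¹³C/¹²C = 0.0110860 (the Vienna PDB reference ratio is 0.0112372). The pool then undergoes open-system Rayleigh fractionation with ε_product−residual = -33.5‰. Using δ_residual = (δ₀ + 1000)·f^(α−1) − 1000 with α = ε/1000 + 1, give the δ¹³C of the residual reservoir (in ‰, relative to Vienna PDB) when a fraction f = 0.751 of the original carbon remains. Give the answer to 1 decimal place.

-3.9‰

δ₀ = (0.0110860/0.0112372 − 1)×1000 = (0.986545 − 1)×1000 = -13.455‰
α − 1 = ε/1000 = -0.0335
f^(α−1) = 0.751^(-0.0335) = 1.009639
δ_res = (-13.455 + 1000) × 1.009639 − 1000 = 996.054 − 1000 = -3.95‰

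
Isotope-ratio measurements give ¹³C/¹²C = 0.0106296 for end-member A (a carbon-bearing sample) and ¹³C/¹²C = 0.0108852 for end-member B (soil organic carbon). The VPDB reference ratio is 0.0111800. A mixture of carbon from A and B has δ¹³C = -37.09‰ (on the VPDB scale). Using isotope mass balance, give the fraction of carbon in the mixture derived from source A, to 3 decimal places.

δ_A = (0.0106296/0.0111800 − 1)×1000 = (0.950769 − 1)×1000 = -49.231‰
δ_B = (0.0108852/0.0111800 − 1)×1000 = (0.973631 − 1)×1000 = -26.369‰
f_A = (δ_mix − δ_B)/(δ_A − δ_B) = (-37.09 − (-26.369))/(-49.231 − (-26.369))
f_A = -10.721 / -22.862 = 0.4690

0.469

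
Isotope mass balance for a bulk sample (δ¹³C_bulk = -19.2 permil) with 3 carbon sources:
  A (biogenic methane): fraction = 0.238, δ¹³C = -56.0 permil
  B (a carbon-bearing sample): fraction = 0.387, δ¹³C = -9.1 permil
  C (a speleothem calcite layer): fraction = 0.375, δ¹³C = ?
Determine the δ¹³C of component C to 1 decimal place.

Isotope mass balance: δ_bulk = Σ fᵢ·δᵢ.
-19.2 = 0.238×(-56.0) + 0.387×(-9.1) + 0.375×δ_C
0.375·δ_C = -19.2 − (-16.850) = -2.350
δ_C = -2.350 / 0.375 = -6.27 permil

-6.3 permil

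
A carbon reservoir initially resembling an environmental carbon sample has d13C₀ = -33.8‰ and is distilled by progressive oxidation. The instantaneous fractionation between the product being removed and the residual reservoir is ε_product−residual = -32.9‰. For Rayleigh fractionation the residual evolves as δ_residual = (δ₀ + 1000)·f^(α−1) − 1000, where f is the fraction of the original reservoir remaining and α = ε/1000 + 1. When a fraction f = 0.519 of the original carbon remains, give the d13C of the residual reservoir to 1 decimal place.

Rayleigh residual: δ_res = (δ₀ + 1000)·f^(α−1) − 1000
α = ε/1000 + 1 = 0.96710, so α − 1 = -0.03290
f^(α−1) = 0.519^(-0.03290) = 1.021812
δ_res = (-33.8 + 1000) × 1.021812 − 1000 = 987.275 − 1000 = -12.73‰

-12.7‰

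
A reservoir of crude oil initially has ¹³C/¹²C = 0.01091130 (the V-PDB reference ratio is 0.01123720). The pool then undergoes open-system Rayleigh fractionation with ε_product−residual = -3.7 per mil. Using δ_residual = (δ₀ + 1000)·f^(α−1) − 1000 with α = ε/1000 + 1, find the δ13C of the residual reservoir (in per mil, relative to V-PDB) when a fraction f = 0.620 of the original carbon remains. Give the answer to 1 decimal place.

δ₀ = (0.01091130/0.01123720 − 1)×1000 = (0.970998 − 1)×1000 = -29.002 per mil
α − 1 = ε/1000 = -0.0037
f^(α−1) = 0.620^(-0.0037) = 1.001770
δ_res = (-29.002 + 1000) × 1.001770 − 1000 = 972.717 − 1000 = -27.28 per mil

-27.3 per mil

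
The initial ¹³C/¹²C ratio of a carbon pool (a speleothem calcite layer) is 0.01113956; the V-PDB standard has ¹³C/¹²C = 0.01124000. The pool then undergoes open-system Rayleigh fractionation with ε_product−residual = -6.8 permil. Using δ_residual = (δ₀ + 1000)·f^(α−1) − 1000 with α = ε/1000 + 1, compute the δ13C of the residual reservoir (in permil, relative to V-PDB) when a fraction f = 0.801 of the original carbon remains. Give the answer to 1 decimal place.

-7.4 permil

δ₀ = (0.01113956/0.01124000 − 1)×1000 = (0.991064 − 1)×1000 = -8.936 permil
α − 1 = ε/1000 = -0.0068
f^(α−1) = 0.801^(-0.0068) = 1.001510
δ_res = (-8.936 + 1000) × 1.001510 − 1000 = 992.561 − 1000 = -7.44 permil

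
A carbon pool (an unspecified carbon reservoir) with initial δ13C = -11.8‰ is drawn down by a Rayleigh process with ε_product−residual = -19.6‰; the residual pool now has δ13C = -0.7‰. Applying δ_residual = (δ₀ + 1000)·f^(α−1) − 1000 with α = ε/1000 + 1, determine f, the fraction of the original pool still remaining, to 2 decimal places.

0.57

α − 1 = ε/1000 = -0.0196
(δ_res + 1000)/(δ₀ + 1000) = (-0.7 + 1000)/(-11.8 + 1000) = 999.3/988.2 = 1.011233
f = 1.011233^(1/-0.0196) = exp(ln(1.011233)/-0.0196) = exp(0.01117/-0.0196)
f = exp(-0.5699) = 0.5656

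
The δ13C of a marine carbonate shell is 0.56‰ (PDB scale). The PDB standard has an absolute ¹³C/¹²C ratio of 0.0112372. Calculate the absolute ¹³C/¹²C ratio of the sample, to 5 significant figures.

0.011243

R_sample = R_standard × (δ13C/1000 + 1)
R_sample = 0.0112372 × (0.56/1000 + 1) = 0.0112372 × 1.000560
R_sample = 0.0112435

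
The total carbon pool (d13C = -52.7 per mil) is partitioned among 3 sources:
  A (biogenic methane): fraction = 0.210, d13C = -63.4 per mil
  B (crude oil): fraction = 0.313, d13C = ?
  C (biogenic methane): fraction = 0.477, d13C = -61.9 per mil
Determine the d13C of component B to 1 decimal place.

Isotope mass balance: δ_bulk = Σ fᵢ·δᵢ.
-52.7 = 0.210×(-63.4) + 0.313×δ_B + 0.477×(-61.9)
0.313·δ_B = -52.7 − (-42.840) = -9.860
δ_B = -9.860 / 0.313 = -31.50 per mil

-31.5 per mil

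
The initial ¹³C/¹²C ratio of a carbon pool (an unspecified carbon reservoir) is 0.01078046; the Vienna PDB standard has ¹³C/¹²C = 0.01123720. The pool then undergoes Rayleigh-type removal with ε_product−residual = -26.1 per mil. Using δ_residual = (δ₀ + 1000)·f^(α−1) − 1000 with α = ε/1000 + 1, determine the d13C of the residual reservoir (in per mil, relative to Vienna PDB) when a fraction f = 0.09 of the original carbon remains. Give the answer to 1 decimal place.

21.6 per mil

δ₀ = (0.01078046/0.01123720 − 1)×1000 = (0.959355 − 1)×1000 = -40.645 per mil
α − 1 = ε/1000 = -0.0261
f^(α−1) = 0.09^(-0.0261) = 1.064864
δ_res = (-40.645 + 1000) × 1.064864 − 1000 = 1021.583 − 1000 = 21.58 per mil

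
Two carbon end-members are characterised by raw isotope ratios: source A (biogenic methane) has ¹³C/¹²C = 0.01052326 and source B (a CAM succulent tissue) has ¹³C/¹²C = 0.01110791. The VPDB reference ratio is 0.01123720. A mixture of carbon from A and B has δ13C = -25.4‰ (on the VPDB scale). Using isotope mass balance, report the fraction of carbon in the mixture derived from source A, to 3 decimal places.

δ_A = (0.01052326/0.01123720 − 1)×1000 = (0.936466 − 1)×1000 = -63.534‰
δ_B = (0.01110791/0.01123720 − 1)×1000 = (0.988494 − 1)×1000 = -11.506‰
f_A = (δ_mix − δ_B)/(δ_A − δ_B) = (-25.4 − (-11.506))/(-63.534 − (-11.506))
f_A = -13.894 / -52.028 = 0.2671

0.267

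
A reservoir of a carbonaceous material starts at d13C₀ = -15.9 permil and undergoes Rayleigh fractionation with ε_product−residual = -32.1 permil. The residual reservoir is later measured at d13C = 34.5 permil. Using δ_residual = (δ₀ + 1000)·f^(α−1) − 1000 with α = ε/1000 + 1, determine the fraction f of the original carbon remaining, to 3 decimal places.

0.211

α − 1 = ε/1000 = -0.0321
(δ_res + 1000)/(δ₀ + 1000) = (34.5 + 1000)/(-15.9 + 1000) = 1034.5/984.1 = 1.051214
f = 1.051214^(1/-0.0321) = exp(ln(1.051214)/-0.0321) = exp(0.04995/-0.0321)
f = exp(-1.5559) = 0.2110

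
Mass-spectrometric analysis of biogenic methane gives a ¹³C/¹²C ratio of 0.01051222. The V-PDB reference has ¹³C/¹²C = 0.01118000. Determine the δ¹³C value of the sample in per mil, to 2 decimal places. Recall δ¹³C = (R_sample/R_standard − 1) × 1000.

-59.73 per mil

δ¹³C = (R_sample / R_standard − 1) × 1000
R_sample / R_standard = 0.01051222 / 0.01118000 = 0.940270
δ¹³C = (0.940270 − 1) × 1000 = -59.730 per mil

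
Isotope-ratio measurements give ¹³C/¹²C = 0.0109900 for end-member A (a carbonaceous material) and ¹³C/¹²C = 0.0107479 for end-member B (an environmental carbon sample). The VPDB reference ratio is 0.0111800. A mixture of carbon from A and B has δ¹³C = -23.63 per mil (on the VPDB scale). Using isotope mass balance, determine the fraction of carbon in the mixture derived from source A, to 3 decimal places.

0.694

δ_A = (0.0109900/0.0111800 − 1)×1000 = (0.983005 − 1)×1000 = -16.995 per mil
δ_B = (0.0107479/0.0111800 − 1)×1000 = (0.961351 − 1)×1000 = -38.649 per mil
f_A = (δ_mix − δ_B)/(δ_A − δ_B) = (-23.63 − (-38.649))/(-16.995 − (-38.649))
f_A = 15.019 / 21.655 = 0.6936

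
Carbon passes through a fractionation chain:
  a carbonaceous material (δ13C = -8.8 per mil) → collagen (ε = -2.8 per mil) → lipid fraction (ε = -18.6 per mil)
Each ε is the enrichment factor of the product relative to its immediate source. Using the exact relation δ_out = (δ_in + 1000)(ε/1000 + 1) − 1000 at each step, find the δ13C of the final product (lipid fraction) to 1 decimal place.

-30.0 per mil

step 1: δ = (-8.80 + 1000)·(-2.8/1000 + 1) − 1000 = -11.58 per mil
step 2: δ = (-11.58 + 1000)·(-18.6/1000 + 1) − 1000 = -29.96 per mil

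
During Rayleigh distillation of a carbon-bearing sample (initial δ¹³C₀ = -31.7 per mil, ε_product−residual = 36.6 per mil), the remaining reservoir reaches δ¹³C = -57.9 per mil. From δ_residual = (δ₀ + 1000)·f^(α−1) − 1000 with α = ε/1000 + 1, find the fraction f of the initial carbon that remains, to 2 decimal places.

0.47

α − 1 = ε/1000 = 0.0366
(δ_res + 1000)/(δ₀ + 1000) = (-57.9 + 1000)/(-31.7 + 1000) = 942.1/968.3 = 0.972942
f = 0.972942^(1/0.0366) = exp(ln(0.972942)/0.0366) = exp(-0.02743/0.0366)
f = exp(-0.7495) = 0.4726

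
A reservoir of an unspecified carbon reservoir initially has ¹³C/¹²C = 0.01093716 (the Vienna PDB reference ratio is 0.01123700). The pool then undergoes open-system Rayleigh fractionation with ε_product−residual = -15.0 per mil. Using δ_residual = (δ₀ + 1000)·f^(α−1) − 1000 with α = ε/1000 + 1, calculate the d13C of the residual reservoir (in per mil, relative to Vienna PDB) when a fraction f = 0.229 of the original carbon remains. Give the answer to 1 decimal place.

-4.9 per mil

δ₀ = (0.01093716/0.01123700 − 1)×1000 = (0.973317 − 1)×1000 = -26.683 per mil
α − 1 = ε/1000 = -0.0150
f^(α−1) = 0.229^(-0.0150) = 1.022357
δ_res = (-26.683 + 1000) × 1.022357 − 1000 = 995.077 − 1000 = -4.92 per mil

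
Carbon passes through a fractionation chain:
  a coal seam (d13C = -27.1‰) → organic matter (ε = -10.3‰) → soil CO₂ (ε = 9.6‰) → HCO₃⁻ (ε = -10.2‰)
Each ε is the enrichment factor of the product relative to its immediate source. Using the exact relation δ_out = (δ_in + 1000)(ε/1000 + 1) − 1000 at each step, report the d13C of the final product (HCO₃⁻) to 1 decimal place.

step 1: δ = (-27.10 + 1000)·(-10.3/1000 + 1) − 1000 = -37.12‰
step 2: δ = (-37.12 + 1000)·(9.6/1000 + 1) − 1000 = -27.88‰
step 3: δ = (-27.88 + 1000)·(-10.2/1000 + 1) − 1000 = -37.79‰

-37.8‰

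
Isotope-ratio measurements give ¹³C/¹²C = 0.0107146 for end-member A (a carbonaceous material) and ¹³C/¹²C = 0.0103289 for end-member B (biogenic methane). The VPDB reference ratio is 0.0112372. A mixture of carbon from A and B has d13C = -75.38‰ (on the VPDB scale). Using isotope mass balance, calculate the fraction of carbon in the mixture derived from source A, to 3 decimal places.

0.159

δ_A = (0.0107146/0.0112372 − 1)×1000 = (0.953494 − 1)×1000 = -46.506‰
δ_B = (0.0103289/0.0112372 − 1)×1000 = (0.919170 − 1)×1000 = -80.830‰
f_A = (δ_mix − δ_B)/(δ_A − δ_B) = (-75.38 − (-80.830))/(-46.506 − (-80.830))
f_A = 5.450 / 34.323 = 0.1588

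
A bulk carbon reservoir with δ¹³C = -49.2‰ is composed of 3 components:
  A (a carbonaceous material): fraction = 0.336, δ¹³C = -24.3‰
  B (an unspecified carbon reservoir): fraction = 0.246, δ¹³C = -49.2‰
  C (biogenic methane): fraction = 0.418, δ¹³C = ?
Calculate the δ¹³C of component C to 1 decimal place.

-69.2‰

Isotope mass balance: δ_bulk = Σ fᵢ·δᵢ.
-49.2 = 0.336×(-24.3) + 0.246×(-49.2) + 0.418×δ_C
0.418·δ_C = -49.2 − (-20.268) = -28.932
δ_C = -28.932 / 0.418 = -69.22‰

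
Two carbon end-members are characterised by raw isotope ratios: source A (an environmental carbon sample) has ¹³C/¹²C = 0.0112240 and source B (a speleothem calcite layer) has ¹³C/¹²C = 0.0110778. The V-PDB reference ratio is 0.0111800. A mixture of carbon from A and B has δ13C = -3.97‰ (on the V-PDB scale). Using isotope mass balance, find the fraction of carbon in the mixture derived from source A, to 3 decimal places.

0.395

δ_A = (0.0112240/0.0111800 − 1)×1000 = (1.003936 − 1)×1000 = 3.936‰
δ_B = (0.0110778/0.0111800 − 1)×1000 = (0.990859 − 1)×1000 = -9.141‰
f_A = (δ_mix − δ_B)/(δ_A − δ_B) = (-3.97 − (-9.141))/(3.936 − (-9.141))
f_A = 5.171 / 13.077 = 0.3955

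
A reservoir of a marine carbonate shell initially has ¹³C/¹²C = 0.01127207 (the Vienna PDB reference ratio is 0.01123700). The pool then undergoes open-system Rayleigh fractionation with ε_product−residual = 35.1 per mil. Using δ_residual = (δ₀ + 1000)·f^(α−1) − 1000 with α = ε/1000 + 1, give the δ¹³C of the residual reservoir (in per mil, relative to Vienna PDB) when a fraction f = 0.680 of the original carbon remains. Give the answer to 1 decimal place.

-10.4 per mil

δ₀ = (0.01127207/0.01123700 − 1)×1000 = (1.003121 − 1)×1000 = 3.121 per mil
α − 1 = ε/1000 = 0.0351
f^(α−1) = 0.680^(0.0351) = 0.986554
δ_res = (3.121 + 1000) × 0.986554 − 1000 = 989.633 − 1000 = -10.37 per mil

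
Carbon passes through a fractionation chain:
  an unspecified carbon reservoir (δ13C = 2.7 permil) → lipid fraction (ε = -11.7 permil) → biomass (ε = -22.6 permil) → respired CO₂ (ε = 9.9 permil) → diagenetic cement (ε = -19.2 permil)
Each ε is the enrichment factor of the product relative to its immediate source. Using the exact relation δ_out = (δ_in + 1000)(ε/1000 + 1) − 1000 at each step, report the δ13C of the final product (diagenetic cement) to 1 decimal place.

step 1: δ = (2.70 + 1000)·(-11.7/1000 + 1) − 1000 = -9.03 permil
step 2: δ = (-9.03 + 1000)·(-22.6/1000 + 1) − 1000 = -31.43 permil
step 3: δ = (-31.43 + 1000)·(9.9/1000 + 1) − 1000 = -21.84 permil
step 4: δ = (-21.84 + 1000)·(-19.2/1000 + 1) − 1000 = -40.62 permil

-40.6 permil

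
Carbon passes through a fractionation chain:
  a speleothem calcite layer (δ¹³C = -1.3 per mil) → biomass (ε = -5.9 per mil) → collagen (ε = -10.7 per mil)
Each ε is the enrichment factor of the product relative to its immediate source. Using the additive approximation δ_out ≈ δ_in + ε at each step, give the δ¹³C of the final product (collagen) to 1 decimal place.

-17.9 per mil

step 1: δ ≈ -1.3 + (-5.9) = -7.2 per mil
step 2: δ ≈ -7.2 + (-10.7) = -17.9 per mil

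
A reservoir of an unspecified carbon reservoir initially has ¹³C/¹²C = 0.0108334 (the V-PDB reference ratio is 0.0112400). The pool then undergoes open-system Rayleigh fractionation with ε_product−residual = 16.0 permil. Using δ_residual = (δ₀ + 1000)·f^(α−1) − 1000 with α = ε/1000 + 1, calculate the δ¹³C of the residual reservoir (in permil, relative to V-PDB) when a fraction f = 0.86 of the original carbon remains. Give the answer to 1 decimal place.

δ₀ = (0.0108334/0.0112400 − 1)×1000 = (0.963826 − 1)×1000 = -36.174 permil
α − 1 = ε/1000 = 0.0160
f^(α−1) = 0.86^(0.0160) = 0.997590
δ_res = (-36.174 + 1000) × 0.997590 − 1000 = 961.503 − 1000 = -38.50 permil

-38.5 permil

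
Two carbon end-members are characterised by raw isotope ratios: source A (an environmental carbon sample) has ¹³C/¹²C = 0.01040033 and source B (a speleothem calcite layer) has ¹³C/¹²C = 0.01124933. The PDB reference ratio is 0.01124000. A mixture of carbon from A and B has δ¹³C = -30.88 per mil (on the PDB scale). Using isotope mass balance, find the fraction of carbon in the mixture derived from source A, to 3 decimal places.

δ_A = (0.01040033/0.01124000 − 1)×1000 = (0.925296 − 1)×1000 = -74.704 per mil
δ_B = (0.01124933/0.01124000 − 1)×1000 = (1.000830 − 1)×1000 = 0.830 per mil
f_A = (δ_mix − δ_B)/(δ_A − δ_B) = (-30.88 − (0.830))/(-74.704 − (0.830))
f_A = -31.710 / -75.534 = 0.4198

0.420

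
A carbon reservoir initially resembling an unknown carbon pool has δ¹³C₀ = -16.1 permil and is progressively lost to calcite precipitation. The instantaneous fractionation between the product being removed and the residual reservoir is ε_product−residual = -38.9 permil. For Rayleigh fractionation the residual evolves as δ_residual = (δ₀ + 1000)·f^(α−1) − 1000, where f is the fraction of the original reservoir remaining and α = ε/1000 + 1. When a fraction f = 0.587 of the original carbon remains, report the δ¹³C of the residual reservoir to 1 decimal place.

4.5 permil

Rayleigh residual: δ_res = (δ₀ + 1000)·f^(α−1) − 1000
α = ε/1000 + 1 = 0.96110, so α − 1 = -0.03890
f^(α−1) = 0.587^(-0.03890) = 1.020939
δ_res = (-16.1 + 1000) × 1.020939 − 1000 = 1004.502 − 1000 = 4.50 permil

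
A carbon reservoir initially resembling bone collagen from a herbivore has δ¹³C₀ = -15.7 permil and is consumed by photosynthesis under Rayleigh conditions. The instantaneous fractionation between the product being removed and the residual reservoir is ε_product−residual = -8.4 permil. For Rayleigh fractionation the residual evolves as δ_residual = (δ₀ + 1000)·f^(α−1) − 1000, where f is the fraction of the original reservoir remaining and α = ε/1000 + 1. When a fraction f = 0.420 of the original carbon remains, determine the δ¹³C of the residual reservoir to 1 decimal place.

-8.5 permil

Rayleigh residual: δ_res = (δ₀ + 1000)·f^(α−1) − 1000
α = ε/1000 + 1 = 0.99160, so α − 1 = -0.00840
f^(α−1) = 0.420^(-0.00840) = 1.007314
δ_res = (-15.7 + 1000) × 1.007314 − 1000 = 991.499 − 1000 = -8.50 permil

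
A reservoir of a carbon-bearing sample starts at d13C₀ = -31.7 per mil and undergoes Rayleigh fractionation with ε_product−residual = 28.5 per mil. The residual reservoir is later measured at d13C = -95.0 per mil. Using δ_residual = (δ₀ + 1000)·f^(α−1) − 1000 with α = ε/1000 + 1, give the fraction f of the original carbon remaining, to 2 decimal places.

α − 1 = ε/1000 = 0.0285
(δ_res + 1000)/(δ₀ + 1000) = (-95.0 + 1000)/(-31.7 + 1000) = 905.0/968.3 = 0.934628
f = 0.934628^(1/0.0285) = exp(ln(0.934628)/0.0285) = exp(-0.06761/0.0285)
f = exp(-2.3722) = 0.0933

0.09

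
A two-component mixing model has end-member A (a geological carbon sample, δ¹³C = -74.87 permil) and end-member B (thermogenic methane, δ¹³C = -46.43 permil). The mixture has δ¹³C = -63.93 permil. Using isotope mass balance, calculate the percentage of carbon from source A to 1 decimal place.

61.5%

δ_mix = f_A·δ_A + (1 − f_A)·δ_B  ⇒  f_A = (δ_mix − δ_B)/(δ_A − δ_B)
f_A = (-63.93 − (-46.43)) / (-74.87 − (-46.43))
f_A = -17.50 / -28.44 = 0.6153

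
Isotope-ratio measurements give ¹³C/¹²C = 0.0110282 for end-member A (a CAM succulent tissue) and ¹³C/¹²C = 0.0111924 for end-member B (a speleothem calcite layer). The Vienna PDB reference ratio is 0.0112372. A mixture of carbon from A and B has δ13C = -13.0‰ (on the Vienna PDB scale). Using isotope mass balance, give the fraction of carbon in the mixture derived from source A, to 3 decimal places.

δ_A = (0.0110282/0.0112372 − 1)×1000 = (0.981401 − 1)×1000 = -18.599‰
δ_B = (0.0111924/0.0112372 − 1)×1000 = (0.996013 − 1)×1000 = -3.987‰
f_A = (δ_mix − δ_B)/(δ_A − δ_B) = (-13.0 − (-3.987))/(-18.599 − (-3.987))
f_A = -9.013 / -14.612 = 0.6168

0.617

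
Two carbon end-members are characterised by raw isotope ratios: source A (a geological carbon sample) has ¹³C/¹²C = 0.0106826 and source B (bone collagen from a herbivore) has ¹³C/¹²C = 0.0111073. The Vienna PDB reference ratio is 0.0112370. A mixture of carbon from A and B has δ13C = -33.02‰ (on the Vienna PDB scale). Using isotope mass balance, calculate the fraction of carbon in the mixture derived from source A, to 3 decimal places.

0.568

δ_A = (0.0106826/0.0112370 − 1)×1000 = (0.950663 − 1)×1000 = -49.337‰
δ_B = (0.0111073/0.0112370 − 1)×1000 = (0.988458 − 1)×1000 = -11.542‰
f_A = (δ_mix − δ_B)/(δ_A − δ_B) = (-33.02 − (-11.542))/(-49.337 − (-11.542))
f_A = -21.478 / -37.795 = 0.5683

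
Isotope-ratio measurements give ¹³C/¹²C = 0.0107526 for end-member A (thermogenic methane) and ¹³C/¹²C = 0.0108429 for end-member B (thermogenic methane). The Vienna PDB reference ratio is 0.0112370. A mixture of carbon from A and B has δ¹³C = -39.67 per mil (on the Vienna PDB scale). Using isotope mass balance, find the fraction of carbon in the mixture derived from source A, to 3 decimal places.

δ_A = (0.0107526/0.0112370 − 1)×1000 = (0.956892 − 1)×1000 = -43.108 per mil
δ_B = (0.0108429/0.0112370 − 1)×1000 = (0.964928 − 1)×1000 = -35.072 per mil
f_A = (δ_mix − δ_B)/(δ_A − δ_B) = (-39.67 − (-35.072))/(-43.108 − (-35.072))
f_A = -4.598 / -8.036 = 0.5722

0.572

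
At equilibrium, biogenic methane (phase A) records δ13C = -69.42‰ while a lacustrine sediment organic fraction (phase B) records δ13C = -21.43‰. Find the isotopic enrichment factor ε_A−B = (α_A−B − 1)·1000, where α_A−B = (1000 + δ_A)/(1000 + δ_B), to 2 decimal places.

α_A−B = (1000 + -69.42) / (1000 + -21.43) = 930.58 / 978.57 = 0.950959
ε_A−B = (0.950959 − 1) × 1000 = -49.041‰
(The approximation ε ≈ δ_A − δ_B would give -47.99‰.)

-49.04‰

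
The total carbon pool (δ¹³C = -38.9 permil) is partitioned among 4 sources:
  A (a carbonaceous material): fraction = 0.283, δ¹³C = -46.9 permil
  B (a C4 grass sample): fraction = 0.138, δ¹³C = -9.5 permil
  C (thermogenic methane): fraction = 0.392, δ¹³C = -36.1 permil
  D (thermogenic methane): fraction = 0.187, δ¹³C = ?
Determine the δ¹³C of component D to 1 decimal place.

Isotope mass balance: δ_bulk = Σ fᵢ·δᵢ.
-38.9 = 0.283×(-46.9) + 0.138×(-9.5) + 0.392×(-36.1) + 0.187×δ_D
0.187·δ_D = -38.9 − (-28.735) = -10.165
δ_D = -10.165 / 0.187 = -54.36 permil

-54.4 permil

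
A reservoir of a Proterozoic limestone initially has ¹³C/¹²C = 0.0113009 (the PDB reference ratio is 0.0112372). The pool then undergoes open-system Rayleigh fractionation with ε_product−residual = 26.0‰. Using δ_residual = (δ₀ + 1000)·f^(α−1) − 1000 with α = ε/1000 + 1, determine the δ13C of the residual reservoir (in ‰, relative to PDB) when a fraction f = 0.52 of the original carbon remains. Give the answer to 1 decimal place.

-11.3‰

δ₀ = (0.0113009/0.0112372 − 1)×1000 = (1.005669 − 1)×1000 = 5.669‰
α − 1 = ε/1000 = 0.0260
f^(α−1) = 0.52^(0.0260) = 0.983142
δ_res = (5.669 + 1000) × 0.983142 − 1000 = 988.715 − 1000 = -11.29‰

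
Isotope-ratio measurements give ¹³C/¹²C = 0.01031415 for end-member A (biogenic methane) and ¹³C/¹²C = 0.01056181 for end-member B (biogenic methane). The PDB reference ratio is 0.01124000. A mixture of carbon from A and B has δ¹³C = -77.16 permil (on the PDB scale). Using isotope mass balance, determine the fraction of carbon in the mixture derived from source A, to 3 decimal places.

0.763

δ_A = (0.01031415/0.01124000 − 1)×1000 = (0.917629 − 1)×1000 = -82.371 permil
δ_B = (0.01056181/0.01124000 − 1)×1000 = (0.939663 − 1)×1000 = -60.337 permil
f_A = (δ_mix − δ_B)/(δ_A − δ_B) = (-77.16 − (-60.337))/(-82.371 − (-60.337))
f_A = -16.823 / -22.034 = 0.7635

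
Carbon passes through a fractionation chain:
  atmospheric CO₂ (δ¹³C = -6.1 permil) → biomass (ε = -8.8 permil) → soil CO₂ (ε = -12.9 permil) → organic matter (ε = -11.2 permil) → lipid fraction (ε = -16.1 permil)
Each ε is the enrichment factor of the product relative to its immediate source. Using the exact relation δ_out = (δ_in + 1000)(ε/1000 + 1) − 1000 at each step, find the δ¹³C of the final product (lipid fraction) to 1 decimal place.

-53.9 permil

step 1: δ = (-6.10 + 1000)·(-8.8/1000 + 1) − 1000 = -14.85 permil
step 2: δ = (-14.85 + 1000)·(-12.9/1000 + 1) − 1000 = -27.55 permil
step 3: δ = (-27.55 + 1000)·(-11.2/1000 + 1) − 1000 = -38.45 permil
step 4: δ = (-38.45 + 1000)·(-16.1/1000 + 1) − 1000 = -53.93 permil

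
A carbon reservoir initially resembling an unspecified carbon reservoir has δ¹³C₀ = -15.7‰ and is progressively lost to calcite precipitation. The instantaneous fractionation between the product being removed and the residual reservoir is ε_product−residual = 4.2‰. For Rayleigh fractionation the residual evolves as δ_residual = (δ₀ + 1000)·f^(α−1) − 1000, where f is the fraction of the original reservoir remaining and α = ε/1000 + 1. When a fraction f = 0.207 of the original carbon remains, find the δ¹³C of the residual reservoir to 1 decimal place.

-22.2‰

Rayleigh residual: δ_res = (δ₀ + 1000)·f^(α−1) − 1000
α = ε/1000 + 1 = 1.00420, so α − 1 = 0.00420
f^(α−1) = 0.207^(0.00420) = 0.993407
δ_res = (-15.7 + 1000) × 0.993407 − 1000 = 977.810 − 1000 = -22.19‰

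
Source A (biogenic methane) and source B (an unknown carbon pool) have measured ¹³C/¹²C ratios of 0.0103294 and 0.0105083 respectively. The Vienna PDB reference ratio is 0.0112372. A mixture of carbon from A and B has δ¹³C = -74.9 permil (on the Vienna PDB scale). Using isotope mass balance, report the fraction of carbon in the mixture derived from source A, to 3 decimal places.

0.630

δ_A = (0.0103294/0.0112372 − 1)×1000 = (0.919215 − 1)×1000 = -80.785 permil
δ_B = (0.0105083/0.0112372 − 1)×1000 = (0.935135 − 1)×1000 = -64.865 permil
f_A = (δ_mix − δ_B)/(δ_A − δ_B) = (-74.9 − (-64.865))/(-80.785 − (-64.865))
f_A = -10.035 / -15.920 = 0.6303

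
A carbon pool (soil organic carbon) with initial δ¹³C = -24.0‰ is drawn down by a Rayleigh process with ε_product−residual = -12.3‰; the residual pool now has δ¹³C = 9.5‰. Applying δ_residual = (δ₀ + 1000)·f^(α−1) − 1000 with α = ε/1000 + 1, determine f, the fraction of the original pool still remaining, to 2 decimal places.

0.06

α − 1 = ε/1000 = -0.0123
(δ_res + 1000)/(δ₀ + 1000) = (9.5 + 1000)/(-24.0 + 1000) = 1009.5/976.0 = 1.034324
f = 1.034324^(1/-0.0123) = exp(ln(1.034324)/-0.0123) = exp(0.03375/-0.0123)
f = exp(-2.7437) = 0.0643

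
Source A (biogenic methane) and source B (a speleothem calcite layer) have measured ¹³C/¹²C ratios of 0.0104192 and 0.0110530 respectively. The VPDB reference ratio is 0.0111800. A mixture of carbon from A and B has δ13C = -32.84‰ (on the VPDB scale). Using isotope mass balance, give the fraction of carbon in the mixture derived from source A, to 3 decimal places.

δ_A = (0.0104192/0.0111800 − 1)×1000 = (0.931950 − 1)×1000 = -68.050‰
δ_B = (0.0110530/0.0111800 − 1)×1000 = (0.988640 − 1)×1000 = -11.360‰
f_A = (δ_mix − δ_B)/(δ_A − δ_B) = (-32.84 − (-11.360))/(-68.050 − (-11.360))
f_A = -21.480 / -56.691 = 0.3789

0.379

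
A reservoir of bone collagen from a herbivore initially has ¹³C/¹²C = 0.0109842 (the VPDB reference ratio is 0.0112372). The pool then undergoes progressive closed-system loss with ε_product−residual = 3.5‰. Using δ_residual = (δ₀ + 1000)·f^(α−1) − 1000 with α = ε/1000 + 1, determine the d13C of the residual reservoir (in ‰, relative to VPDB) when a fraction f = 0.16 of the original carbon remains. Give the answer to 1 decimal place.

-28.8‰

δ₀ = (0.0109842/0.0112372 − 1)×1000 = (0.977485 − 1)×1000 = -22.515‰
α − 1 = ε/1000 = 0.0035
f^(α−1) = 0.16^(0.0035) = 0.993606
δ_res = (-22.515 + 1000) × 0.993606 − 1000 = 971.236 − 1000 = -28.76‰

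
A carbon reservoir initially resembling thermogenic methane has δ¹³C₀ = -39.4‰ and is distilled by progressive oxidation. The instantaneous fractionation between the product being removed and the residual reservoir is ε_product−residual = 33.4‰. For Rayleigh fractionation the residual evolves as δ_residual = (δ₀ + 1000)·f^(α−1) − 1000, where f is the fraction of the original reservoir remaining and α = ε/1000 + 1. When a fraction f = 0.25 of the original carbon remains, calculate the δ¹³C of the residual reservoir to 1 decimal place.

-82.9‰

Rayleigh residual: δ_res = (δ₀ + 1000)·f^(α−1) − 1000
α = ε/1000 + 1 = 1.03340, so α − 1 = 0.03340
f^(α−1) = 0.25^(0.03340) = 0.954753
δ_res = (-39.4 + 1000) × 0.954753 − 1000 = 917.136 − 1000 = -82.86‰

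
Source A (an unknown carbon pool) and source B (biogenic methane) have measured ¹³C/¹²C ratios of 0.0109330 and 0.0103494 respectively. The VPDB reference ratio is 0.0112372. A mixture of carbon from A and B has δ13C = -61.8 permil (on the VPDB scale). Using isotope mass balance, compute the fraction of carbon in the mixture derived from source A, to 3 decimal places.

0.331

δ_A = (0.0109330/0.0112372 − 1)×1000 = (0.972929 − 1)×1000 = -27.071 permil
δ_B = (0.0103494/0.0112372 − 1)×1000 = (0.920995 − 1)×1000 = -79.005 permil
f_A = (δ_mix − δ_B)/(δ_A − δ_B) = (-61.8 − (-79.005))/(-27.071 − (-79.005))
f_A = 17.205 / 51.935 = 0.3313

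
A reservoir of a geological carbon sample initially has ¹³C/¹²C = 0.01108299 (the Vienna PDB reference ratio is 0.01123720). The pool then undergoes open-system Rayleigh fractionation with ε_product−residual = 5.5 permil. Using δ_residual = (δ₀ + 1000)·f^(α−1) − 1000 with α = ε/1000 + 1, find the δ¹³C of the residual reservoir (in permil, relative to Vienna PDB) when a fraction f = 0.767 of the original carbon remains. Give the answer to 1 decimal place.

δ₀ = (0.01108299/0.01123720 − 1)×1000 = (0.986277 − 1)×1000 = -13.723 permil
α − 1 = ε/1000 = 0.0055
f^(α−1) = 0.767^(0.0055) = 0.998542
δ_res = (-13.723 + 1000) × 0.998542 − 1000 = 984.839 − 1000 = -15.16 permil

-15.2 permil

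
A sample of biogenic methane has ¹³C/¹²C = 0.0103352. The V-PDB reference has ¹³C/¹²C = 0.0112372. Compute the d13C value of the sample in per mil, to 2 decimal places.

-80.27 per mil

d13C = (R_sample / R_standard − 1) × 1000
R_sample / R_standard = 0.0103352 / 0.0112372 = 0.919731
d13C = (0.919731 − 1) × 1000 = -80.269 per mil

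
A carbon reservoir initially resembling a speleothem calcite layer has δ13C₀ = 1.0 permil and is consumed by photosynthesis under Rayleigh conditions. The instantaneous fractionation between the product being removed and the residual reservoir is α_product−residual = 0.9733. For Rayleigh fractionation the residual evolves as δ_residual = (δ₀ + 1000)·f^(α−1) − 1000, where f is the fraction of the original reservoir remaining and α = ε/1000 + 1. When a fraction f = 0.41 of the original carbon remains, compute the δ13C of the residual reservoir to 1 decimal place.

25.1 permil

Rayleigh residual: δ_res = (δ₀ + 1000)·f^(α−1) − 1000
α − 1 = -0.02670
f^(α−1) = 0.41^(-0.02670) = 1.024091
δ_res = (1.0 + 1000) × 1.024091 − 1000 = 1025.115 − 1000 = 25.12 permil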